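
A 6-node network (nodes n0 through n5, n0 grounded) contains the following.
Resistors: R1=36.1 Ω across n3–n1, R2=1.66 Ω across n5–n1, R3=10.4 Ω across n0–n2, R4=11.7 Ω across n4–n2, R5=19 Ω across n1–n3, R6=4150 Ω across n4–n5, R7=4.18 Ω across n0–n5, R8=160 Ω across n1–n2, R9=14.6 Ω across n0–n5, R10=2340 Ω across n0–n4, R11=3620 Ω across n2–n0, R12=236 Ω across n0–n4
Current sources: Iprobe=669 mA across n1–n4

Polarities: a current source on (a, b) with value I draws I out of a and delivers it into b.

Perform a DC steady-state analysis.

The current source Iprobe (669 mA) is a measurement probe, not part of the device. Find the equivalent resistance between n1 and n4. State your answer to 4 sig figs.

R_eq = 23.63 Ω

MNA unknowns: 5 node voltages V₁..V_5
R1: Y=0.02770 on G[3,1]
R2: Y=0.6024 on G[5,1]
R3: Y=0.09615 on G[0,2]
R4: Y=0.08547 on G[4,2]
R5: Y=0.05263 on G[1,3]
R6: Y=0.0002410 on G[4,5]
R7: Y=0.2392 on G[0,5]
R8: Y=0.006250 on G[1,2]
R9: Y=0.06849 on G[0,5]
R10: Y=0.0004274 on G[0,4]
R11: Y=0.0002762 on G[2,0]
R12: Y=0.004237 on G[0,4]
Iprobe: z[1]−=0.669, z[4]+=0.669
solve → V1=-3.005, V2=5.716, V3=-3.005, V4=12.80, V5=-1.985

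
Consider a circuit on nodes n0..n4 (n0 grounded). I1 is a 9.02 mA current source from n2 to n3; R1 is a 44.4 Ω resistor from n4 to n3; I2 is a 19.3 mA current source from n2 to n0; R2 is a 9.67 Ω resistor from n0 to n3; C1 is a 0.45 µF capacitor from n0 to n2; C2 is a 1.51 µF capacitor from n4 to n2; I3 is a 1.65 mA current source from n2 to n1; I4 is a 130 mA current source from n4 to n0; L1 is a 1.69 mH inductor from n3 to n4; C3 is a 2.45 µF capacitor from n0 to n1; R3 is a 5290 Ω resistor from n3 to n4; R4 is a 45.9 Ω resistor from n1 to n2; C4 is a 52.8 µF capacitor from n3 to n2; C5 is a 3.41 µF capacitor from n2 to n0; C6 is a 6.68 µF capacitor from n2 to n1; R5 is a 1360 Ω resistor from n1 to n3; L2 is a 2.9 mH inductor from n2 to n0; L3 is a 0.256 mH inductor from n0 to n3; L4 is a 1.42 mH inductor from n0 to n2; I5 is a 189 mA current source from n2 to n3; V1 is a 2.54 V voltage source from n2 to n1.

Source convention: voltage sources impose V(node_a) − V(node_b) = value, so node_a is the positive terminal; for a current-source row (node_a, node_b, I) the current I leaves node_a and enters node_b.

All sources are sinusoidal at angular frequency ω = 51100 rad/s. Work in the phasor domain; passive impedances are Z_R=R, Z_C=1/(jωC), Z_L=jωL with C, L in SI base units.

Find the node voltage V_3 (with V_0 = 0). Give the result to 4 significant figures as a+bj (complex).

MNA unknowns: 4 node voltages V₁..V_4 plus 1 source current (V1)
I1: z[2]−=0.00902, z[3]+=0.00902
R1: Y=0.02252+0.000j on G[4,3]
I2: z[2]−=0.0193, z[0]+=0.0193
R2: Y=0.1034+0.000j on G[0,3]
C1: Y=0.000+0.02299j on G[0,2]
C2: Y=0.000+0.07716j on G[4,2]
I3: z[2]−=0.00165, z[1]+=0.00165
I4: z[4]−=0.13, z[0]+=0.13
L1: Y=0.000-0.01158j on G[3,4]
C3: Y=0.000+0.1252j on G[0,1]
R3: Y=0.0001890+0.000j on G[3,4]
R4: Y=0.02179+0.000j on G[1,2]
C4: Y=0.000+2.698j on G[3,2]
C5: Y=0.000+0.1743j on G[2,0]
C6: Y=0.000+0.3413j on G[2,1]
R5: Y=0.0007353+0.000j on G[1,3]
L2: Y=0.000-0.006748j on G[2,0]
L3: Y=0.000-0.07644j on G[0,3]
L4: Y=0.000-0.01378j on G[0,2]
I5: z[2]−=0.189, z[3]+=0.189
V1: row V2−V1=2.54, i_V1 at 2,1
solve → V1=-1.621+1.082j, V2=0.9194+1.082j, V3=0.9220+1.072j, V4=0.3029+2.851j
aux → i_V1=-0.1943-1.070j

0.9220+1.072j V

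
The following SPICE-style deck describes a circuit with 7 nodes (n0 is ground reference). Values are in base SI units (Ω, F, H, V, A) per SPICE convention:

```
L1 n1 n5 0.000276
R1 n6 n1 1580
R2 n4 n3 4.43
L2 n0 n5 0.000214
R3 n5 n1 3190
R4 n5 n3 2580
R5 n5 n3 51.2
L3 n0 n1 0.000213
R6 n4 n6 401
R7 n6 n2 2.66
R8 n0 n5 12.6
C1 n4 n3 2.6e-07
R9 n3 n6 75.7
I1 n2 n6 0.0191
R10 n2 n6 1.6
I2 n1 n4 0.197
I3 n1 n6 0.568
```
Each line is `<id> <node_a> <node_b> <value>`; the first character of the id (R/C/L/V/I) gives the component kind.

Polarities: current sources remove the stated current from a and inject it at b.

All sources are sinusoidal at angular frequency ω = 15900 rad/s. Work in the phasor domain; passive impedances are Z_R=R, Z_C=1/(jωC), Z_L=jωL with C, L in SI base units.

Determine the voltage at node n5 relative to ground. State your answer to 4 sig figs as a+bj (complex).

0.1769+0.9296j V

MNA unknowns: 6 node voltages V₁..V_6
L1: Y=0.000-0.2279j on G[1,5]
R1: Y=0.0006329+0.000j on G[6,1]
R2: Y=0.2257+0.000j on G[4,3]
L2: Y=0.000-0.2939j on G[0,5]
R3: Y=0.0003135+0.000j on G[5,1]
R4: Y=0.0003876+0.000j on G[5,3]
R5: Y=0.01953+0.000j on G[5,3]
L3: Y=0.000-0.2953j on G[0,1]
R6: Y=0.002494+0.000j on G[4,6]
R7: Y=0.3759+0.000j on G[6,2]
R8: Y=0.07937+0.000j on G[0,5]
C1: Y=0.000+0.004134j on G[4,3]
R9: Y=0.01321+0.000j on G[3,6]
I1: z[2]−=0.0191, z[6]+=0.0191
R10: Y=0.6250+0.000j on G[2,6]
I2: z[1]−=0.197, z[4]+=0.197
I3: z[1]−=0.568, z[6]+=0.568
solve → V1=0.07378-0.9728j, V2=69.89+0.7983j, V3=36.36+0.8733j, V4=37.59+0.8503j, V5=0.1769+0.9296j, V6=69.91+0.7983j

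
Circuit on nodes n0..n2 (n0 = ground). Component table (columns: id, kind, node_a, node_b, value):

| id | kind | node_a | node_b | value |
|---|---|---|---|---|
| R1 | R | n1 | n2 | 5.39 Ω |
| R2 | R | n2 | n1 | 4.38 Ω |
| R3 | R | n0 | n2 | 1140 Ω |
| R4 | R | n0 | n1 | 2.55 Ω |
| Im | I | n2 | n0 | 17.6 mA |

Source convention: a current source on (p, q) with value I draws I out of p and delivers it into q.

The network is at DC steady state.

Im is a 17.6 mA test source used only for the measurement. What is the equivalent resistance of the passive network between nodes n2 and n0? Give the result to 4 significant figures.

Apply KCL at each of the 2 non-ground nodes and solve the resulting linear system.
Node n1: branches {R1, R2, R4} → V_1 = -0.04469
Node n2: branches {R1, R2, R3, Im} → V_2 = -0.08703

R_eq = 4.945 Ω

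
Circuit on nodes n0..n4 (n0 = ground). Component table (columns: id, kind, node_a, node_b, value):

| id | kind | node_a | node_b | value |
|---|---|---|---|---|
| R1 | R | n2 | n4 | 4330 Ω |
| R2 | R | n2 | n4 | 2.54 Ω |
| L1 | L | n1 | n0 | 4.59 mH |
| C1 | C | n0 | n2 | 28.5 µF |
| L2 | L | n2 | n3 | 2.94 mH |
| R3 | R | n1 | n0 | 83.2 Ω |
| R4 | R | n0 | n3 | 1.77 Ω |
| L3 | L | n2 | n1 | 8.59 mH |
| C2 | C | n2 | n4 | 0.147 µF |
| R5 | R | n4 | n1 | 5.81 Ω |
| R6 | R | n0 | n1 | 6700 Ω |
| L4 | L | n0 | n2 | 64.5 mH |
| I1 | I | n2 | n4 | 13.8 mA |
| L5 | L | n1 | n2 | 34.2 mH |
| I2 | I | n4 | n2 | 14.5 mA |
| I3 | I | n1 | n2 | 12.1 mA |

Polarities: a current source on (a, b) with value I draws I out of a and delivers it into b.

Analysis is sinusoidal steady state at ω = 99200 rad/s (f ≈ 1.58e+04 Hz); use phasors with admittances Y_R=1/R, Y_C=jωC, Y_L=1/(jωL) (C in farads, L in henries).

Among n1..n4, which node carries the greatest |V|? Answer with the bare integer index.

1

Element admittances at ω=99200 rad/s:
  Y(R1) = 0.0002309+0.000j S between n2,n4
  Y(R2) = 0.3937+0.000j S between n2,n4
  Y(L1) = 0.000-0.002196j S between n1,n0
  Y(C1) = 0.000+2.827j S between n0,n2
  Y(L2) = 0.000-0.003429j S between n2,n3
  Y(R3) = 0.01202+0.000j S between n1,n0
  Y(R4) = 0.5650+0.000j S between n0,n3
  Y(L3) = 0.000-0.001174j S between n2,n1
  Y(C2) = 0.000+0.01458j S between n2,n4
  Y(R5) = 0.1721+0.000j S between n4,n1
  Y(R6) = 0.0001493+0.000j S between n0,n1
  Y(L4) = 0.000-0.0001563j S between n0,n2
  I1: injects 0.0138 A into n4 (from n2)
  Y(L5) = 0.000-0.0002948j S between n1,n2
  I2: injects 0.0145 A into n2 (from n4)
  I3: injects 0.0121 A into n2 (from n1)
Assemble and solve the 4×4 MNA system:
  V(n1)=-0.09331-0.001963j  V(n2)=-6.412e-05-0.0004037j  V(n3)=-2.452e-06+3.742e-07j  V(n4)=-0.02965-0.0001157j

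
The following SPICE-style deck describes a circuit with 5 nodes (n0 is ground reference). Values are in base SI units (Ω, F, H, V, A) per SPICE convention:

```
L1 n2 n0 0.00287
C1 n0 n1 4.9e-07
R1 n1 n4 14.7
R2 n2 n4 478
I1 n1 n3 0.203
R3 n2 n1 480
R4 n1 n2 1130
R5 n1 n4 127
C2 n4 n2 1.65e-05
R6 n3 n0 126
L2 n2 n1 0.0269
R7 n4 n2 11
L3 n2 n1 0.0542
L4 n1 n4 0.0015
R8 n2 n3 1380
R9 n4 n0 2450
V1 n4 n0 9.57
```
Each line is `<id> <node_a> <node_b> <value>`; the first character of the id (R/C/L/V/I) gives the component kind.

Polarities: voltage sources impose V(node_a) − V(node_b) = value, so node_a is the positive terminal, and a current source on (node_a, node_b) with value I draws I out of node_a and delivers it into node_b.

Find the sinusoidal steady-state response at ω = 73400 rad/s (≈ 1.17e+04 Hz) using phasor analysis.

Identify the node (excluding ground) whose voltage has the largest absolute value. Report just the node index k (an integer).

3

MNA unknowns: 4 node voltages V₁..V_4 plus 1 source current (V1)
L1: Y=0.000-0.004747j on G[2,0]
C1: Y=0.000+0.03597j on G[0,1]
R1: Y=0.06803+0.000j on G[1,4]
R2: Y=0.002092+0.000j on G[2,4]
I1: z[1]−=0.203, z[3]+=0.203
R3: Y=0.002083+0.000j on G[2,1]
R4: Y=0.0008850+0.000j on G[1,2]
R5: Y=0.007874+0.000j on G[1,4]
C2: Y=0.000+1.211j on G[4,2]
R6: Y=0.007937+0.000j on G[3,0]
L2: Y=0.000-0.0005065j on G[2,1]
R7: Y=0.09091+0.000j on G[4,2]
L3: Y=0.000-0.0002514j on G[2,1]
L4: Y=0.000-0.009083j on G[1,4]
R8: Y=0.0007246+0.000j on G[2,3]
R9: Y=0.0004082+0.000j on G[4,0]
V1: row V4−V0=9.57, i_V1 at 4,0
solve → V1=5.949-3.165j, V2=9.602+0.004636j, V3=24.24+0.0003879j, V4=9.570+0.000j
aux → i_V1=-0.3101-0.1684j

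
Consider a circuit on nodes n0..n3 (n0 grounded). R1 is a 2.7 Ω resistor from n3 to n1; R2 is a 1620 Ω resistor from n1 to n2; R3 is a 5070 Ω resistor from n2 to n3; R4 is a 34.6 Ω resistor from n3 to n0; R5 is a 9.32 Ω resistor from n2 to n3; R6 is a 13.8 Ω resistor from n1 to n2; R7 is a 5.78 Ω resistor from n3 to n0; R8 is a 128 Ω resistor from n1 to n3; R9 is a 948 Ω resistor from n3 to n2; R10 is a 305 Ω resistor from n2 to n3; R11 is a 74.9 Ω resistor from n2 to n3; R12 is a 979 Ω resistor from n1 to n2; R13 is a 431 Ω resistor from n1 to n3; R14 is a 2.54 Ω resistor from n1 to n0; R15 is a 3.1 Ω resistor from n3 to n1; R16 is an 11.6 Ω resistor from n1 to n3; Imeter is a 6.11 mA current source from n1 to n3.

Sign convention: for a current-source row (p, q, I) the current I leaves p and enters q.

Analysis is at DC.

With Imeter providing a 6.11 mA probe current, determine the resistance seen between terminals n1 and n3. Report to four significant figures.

R_eq = 1.032 Ω

Apply KCL at each of the 3 non-ground nodes and solve the resulting linear system.
Node n1: branches {R1, R2, R6, R8, R12, R13, R14, R15, R16, Imeter} → V_1 = -0.002137
Node n2: branches {R2, R3, R5, R6, R9, R10, R11, R12} → V_2 = 0.001823
Node n3: branches {R1, R3, R4, R5, R7, R8, R9, R10, R11, R13, R15, R16, Imeter} → V_3 = 0.004167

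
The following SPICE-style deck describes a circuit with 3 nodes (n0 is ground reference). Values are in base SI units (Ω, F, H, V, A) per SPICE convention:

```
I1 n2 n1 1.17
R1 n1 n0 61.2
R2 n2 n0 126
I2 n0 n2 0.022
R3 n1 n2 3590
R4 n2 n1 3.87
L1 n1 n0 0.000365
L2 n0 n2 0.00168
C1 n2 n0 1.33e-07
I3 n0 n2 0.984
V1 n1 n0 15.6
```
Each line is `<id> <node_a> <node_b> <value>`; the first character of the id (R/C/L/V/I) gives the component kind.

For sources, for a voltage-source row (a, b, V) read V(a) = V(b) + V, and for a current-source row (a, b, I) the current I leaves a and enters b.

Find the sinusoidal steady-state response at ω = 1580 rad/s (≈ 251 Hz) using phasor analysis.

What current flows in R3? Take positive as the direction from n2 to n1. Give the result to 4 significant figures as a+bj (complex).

-0.002995+0.001908j A

MNA unknowns: 2 node voltages V₁..V_2 plus 1 source current (V1)
I1: z[2]−=1.17, z[1]+=1.17
R1: Y=0.01634+0.000j on G[1,0]
R2: Y=0.007937+0.000j on G[2,0]
I2: z[0]−=0.022, z[2]+=0.022
R3: Y=0.0002786+0.000j on G[1,2]
R4: Y=0.2584+0.000j on G[2,1]
L1: Y=0.000-1.734j on G[1,0]
L2: Y=0.000-0.3767j on G[0,2]
C1: Y=0.000+0.0002101j on G[2,0]
I3: z[0]−=0.984, z[2]+=0.984
V1: row V1−V0=15.6, i_V1 at 1,0
solve → V1=15.60+0.000j, V2=4.849+6.848j
aux → i_V1=-1.866+28.82j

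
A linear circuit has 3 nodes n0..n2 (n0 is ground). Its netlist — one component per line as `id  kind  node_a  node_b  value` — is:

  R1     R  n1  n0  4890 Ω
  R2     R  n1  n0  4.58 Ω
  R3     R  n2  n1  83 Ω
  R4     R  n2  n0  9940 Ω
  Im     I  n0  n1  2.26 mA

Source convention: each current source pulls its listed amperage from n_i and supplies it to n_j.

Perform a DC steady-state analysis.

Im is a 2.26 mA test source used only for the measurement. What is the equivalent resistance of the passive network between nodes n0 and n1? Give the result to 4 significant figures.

R_eq = 4.574 Ω

Apply KCL at each of the 2 non-ground nodes and solve the resulting linear system.
Node n1: branches {R1, R2, R3, Im} → V_1 = 0.01034
Node n2: branches {R3, R4} → V_2 = 0.01025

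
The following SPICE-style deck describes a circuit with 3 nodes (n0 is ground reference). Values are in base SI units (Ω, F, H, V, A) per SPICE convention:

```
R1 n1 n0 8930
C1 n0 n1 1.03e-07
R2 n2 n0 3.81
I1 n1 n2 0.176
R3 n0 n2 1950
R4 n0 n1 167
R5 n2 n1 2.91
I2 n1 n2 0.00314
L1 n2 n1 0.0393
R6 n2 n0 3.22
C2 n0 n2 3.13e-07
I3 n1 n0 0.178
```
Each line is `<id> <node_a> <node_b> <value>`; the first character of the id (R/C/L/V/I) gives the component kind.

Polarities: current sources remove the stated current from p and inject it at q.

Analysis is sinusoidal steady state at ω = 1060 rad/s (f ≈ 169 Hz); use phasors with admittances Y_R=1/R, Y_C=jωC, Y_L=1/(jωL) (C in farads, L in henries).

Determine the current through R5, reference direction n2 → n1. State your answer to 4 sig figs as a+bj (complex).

0.3475+0.02372j A

Element admittances at ω=1060 rad/s:
  Y(R1) = 0.0001120+0.000j S between n1,n0
  Y(C1) = 0.000+0.0001092j S between n0,n1
  Y(R2) = 0.2625+0.000j S between n2,n0
  I1: injects 0.176 A into n2 (from n1)
  Y(R3) = 0.0005128+0.000j S between n0,n2
  Y(R4) = 0.005988+0.000j S between n0,n1
  Y(R5) = 0.3436+0.000j S between n2,n1
  I2: injects 0.00314 A into n2 (from n1)
  Y(L1) = 0.000-0.02400j S between n2,n1
  Y(R6) = 0.3106+0.000j S between n2,n0
  Y(C2) = 0.000+0.0003318j S between n0,n2
  I3: injects 0.178 A into n0 (from n1)
Assemble and solve the 2×2 MNA system:
  V(n1)=-1.308-0.06788j  V(n2)=-0.2965+0.001142j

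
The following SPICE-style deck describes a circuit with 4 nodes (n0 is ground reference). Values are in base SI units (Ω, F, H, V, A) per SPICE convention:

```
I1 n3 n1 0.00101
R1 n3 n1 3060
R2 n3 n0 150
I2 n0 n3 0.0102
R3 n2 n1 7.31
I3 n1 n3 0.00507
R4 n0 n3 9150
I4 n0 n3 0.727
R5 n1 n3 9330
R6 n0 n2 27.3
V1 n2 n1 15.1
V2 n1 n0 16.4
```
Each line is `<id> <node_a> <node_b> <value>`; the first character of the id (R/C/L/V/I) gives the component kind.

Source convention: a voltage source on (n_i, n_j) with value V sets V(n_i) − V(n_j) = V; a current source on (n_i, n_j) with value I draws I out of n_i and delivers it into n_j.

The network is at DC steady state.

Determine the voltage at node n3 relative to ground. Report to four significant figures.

103.8 V

MNA unknowns: 3 node voltages V₁..V_3 plus 2 source currents (V1, V2)
I1: z[3]−=0.00101, z[1]+=0.00101
R1: Y=0.0003268 on G[3,1]
R2: Y=0.006667 on G[3,0]
I2: z[0]−=0.0102, z[3]+=0.0102
R3: Y=0.1368 on G[2,1]
I3: z[1]−=0.00507, z[3]+=0.00507
R4: Y=0.0001093 on G[0,3]
I4: z[0]−=0.727, z[3]+=0.727
R5: Y=0.0001072 on G[1,3]
R6: Y=0.03663 on G[0,2]
V1: row V2−V1=15.1, i_V1 at 2,1
V2: row V1−V0=16.4, i_V2 at 1,0
solve → V1=16.40, V2=31.50, V3=103.8
aux → i_V1=-3.220, i_V2=-1.120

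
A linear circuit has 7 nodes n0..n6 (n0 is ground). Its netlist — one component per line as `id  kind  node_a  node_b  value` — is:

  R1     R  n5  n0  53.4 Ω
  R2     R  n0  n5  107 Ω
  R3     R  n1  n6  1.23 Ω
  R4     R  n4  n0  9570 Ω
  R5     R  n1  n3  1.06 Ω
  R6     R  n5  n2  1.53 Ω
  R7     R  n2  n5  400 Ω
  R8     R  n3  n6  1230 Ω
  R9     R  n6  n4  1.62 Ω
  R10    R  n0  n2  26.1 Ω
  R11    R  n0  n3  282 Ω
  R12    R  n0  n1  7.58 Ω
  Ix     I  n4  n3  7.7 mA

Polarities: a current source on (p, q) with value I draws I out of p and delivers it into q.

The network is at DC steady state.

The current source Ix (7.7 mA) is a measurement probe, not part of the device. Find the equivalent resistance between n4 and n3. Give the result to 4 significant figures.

Apply KCL at each of the 6 non-ground nodes and solve the resulting linear system.
Node n1: branches {R3, R5, R12} → V_1 = -0.0001954
Node n2: branches {R6, R7, R10} → V_2 = 0.000
Node n3: branches {R5, R8, R11, Ix} → V_3 = 0.007922
Node n4: branches {R4, R9, Ix} → V_4 = -0.02212
Node n5: branches {R1, R2, R6, R7} → V_5 = 0.000
Node n6: branches {R3, R8, R9} → V_6 = -0.009646

R_eq = 3.901 Ω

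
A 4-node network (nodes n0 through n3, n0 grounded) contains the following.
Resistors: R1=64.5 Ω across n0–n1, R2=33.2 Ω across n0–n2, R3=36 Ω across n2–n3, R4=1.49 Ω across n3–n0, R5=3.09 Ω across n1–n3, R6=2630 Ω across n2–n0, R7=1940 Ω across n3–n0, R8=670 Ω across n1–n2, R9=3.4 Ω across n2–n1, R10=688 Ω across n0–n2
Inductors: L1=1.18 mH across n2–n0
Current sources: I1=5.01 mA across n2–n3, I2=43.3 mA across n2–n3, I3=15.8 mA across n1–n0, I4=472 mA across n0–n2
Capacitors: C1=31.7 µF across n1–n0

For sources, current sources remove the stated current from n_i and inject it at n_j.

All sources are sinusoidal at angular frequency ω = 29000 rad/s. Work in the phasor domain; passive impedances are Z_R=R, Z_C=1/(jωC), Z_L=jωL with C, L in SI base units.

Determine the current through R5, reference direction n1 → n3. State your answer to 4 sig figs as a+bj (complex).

Element admittances at ω=29000 rad/s:
  Y(R1) = 0.01550+0.000j S between n0,n1
  Y(R2) = 0.03012+0.000j S between n0,n2
  Y(L1) = 0.000-0.02922j S between n2,n0
  I1: injects 0.00501 A into n3 (from n2)
  Y(R3) = 0.02778+0.000j S between n2,n3
  Y(C1) = 0.000+0.9193j S between n1,n0
  Y(R4) = 0.6711+0.000j S between n3,n0
  Y(R5) = 0.3236+0.000j S between n1,n3
  Y(R6) = 0.0003802+0.000j S between n2,n0
  I2: injects 0.0433 A into n3 (from n2)
  Y(R7) = 0.0005155+0.000j S between n3,n0
  Y(R8) = 0.001493+0.000j S between n1,n2
  Y(R9) = 0.2941+0.000j S between n2,n1
  Y(R10) = 0.001453+0.000j S between n0,n2
  I3: injects 0.0158 A into n0 (from n1)
  I4: injects 0.472 A into n2 (from n0)
Assemble and solve the 3×3 MNA system:
  V(n1)=0.1425-0.3597j  V(n2)=1.337-0.1986j  V(n3)=0.1286-0.1192j

0.004507-0.07784j A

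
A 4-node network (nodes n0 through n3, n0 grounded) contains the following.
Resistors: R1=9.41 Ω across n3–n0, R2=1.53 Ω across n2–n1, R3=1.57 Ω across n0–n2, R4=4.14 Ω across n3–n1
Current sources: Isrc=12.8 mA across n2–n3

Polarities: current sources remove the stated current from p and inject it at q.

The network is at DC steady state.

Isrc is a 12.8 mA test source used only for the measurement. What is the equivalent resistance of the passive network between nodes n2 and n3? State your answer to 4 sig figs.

R_eq = 3.739 Ω

Apply KCL at each of the 3 non-ground nodes and solve the resulting linear system.
Node n1: branches {R2, R4} → V_1 = 0.006071
Node n2: branches {R2, R3, Isrc} → V_2 = -0.006844
Node n3: branches {R1, R4, Isrc} → V_3 = 0.04102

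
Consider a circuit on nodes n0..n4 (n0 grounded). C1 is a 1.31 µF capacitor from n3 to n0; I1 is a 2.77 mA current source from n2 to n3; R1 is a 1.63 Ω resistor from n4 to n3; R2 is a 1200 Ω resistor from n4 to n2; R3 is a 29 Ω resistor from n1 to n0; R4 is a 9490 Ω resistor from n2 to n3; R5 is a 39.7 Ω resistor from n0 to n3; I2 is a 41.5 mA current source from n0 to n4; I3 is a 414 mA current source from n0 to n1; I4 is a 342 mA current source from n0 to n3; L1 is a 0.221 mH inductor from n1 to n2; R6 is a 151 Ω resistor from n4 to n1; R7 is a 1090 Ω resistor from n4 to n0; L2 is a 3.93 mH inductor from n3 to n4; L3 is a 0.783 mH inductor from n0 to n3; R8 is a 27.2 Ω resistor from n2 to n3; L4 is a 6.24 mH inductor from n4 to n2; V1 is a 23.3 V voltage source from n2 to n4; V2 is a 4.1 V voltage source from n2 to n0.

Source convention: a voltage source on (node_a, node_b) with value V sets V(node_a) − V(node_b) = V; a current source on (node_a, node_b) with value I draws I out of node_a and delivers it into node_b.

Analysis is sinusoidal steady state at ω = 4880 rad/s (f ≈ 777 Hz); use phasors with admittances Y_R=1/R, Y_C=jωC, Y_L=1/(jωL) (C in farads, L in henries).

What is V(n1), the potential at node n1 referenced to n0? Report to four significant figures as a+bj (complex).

Apply KCL at each of the 4 non-ground nodes and solve the resulting linear system.
Node n1: branches {R3, I3, L1, R6} → V_1 = 4.106+0.1274j
Node n2: branches {I1, R2, R4, L1, R8, L4, V1, V2} → V_2 = 4.100+0.000j
Node n3: branches {C1, I1, R1, R4, R5, I4, L2, L3, R8} → V_3 = -14.39-5.069j
Node n4: branches {R1, R2, I2, R6, R7, L2, L4, V1} → V_4 = -19.20+0.000j
Source currents: i(V1)=-2.916+4.125j, i(V2)=2.330-3.552j

4.106+0.1274j V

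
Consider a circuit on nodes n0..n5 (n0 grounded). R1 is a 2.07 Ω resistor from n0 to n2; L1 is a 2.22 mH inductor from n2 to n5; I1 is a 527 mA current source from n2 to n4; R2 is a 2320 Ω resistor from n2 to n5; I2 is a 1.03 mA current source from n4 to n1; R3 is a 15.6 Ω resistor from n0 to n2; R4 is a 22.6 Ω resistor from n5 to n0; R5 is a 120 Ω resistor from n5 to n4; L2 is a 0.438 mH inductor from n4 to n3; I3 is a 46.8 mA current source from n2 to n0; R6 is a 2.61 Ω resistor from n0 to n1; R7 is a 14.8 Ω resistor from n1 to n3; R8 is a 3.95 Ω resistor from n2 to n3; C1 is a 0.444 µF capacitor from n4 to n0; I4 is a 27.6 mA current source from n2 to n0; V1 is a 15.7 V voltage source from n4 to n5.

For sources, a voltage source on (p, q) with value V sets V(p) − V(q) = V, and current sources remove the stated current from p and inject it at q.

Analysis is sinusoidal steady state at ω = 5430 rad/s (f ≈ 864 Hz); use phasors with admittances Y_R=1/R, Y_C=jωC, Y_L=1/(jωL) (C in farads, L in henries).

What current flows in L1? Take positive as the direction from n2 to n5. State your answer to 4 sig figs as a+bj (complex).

0.03636-0.8647j A

Apply KCL at each of the 5 non-ground nodes and solve the resulting linear system.
Node n1: branches {I2, R6, R7} → V_1 = 0.5296-0.3880j
Node n2: branches {R1, L1, I1, R2, R3, I3, R8, I4} → V_2 = 0.3102+0.2614j
Node n3: branches {L2, R7, R8} → V_3 = 3.518-2.588j
Node n4: branches {I1, I2, R5, L2, C1, V1} → V_4 = 5.587-0.1770j
Node n5: branches {L1, R2, R4, R5, V1} → V_5 = -10.11-0.1770j
Source currents: i(V1)=-0.6192+0.8566j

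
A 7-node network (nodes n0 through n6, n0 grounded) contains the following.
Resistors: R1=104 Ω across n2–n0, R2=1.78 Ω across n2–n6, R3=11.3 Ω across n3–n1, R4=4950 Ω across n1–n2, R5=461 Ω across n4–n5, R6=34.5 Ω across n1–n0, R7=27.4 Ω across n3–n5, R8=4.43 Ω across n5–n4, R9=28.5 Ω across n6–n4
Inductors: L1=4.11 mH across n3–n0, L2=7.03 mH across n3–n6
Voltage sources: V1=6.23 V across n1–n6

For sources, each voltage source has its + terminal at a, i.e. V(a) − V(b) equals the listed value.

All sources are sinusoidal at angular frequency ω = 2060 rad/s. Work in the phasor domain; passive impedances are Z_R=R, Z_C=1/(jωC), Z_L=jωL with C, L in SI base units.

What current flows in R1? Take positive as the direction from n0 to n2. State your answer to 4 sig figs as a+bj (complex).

0.04382+0.01836j A

MNA unknowns: 6 node voltages V₁..V_6 plus 1 source current (V1)
R1: Y=0.009615+0.000j on G[2,0]
R2: Y=0.5618+0.000j on G[2,6]
R3: Y=0.08850+0.000j on G[3,1]
R4: Y=0.0002020+0.000j on G[1,2]
R5: Y=0.002169+0.000j on G[4,5]
R6: Y=0.02899+0.000j on G[1,0]
L1: Y=0.000-0.1181j on G[3,0]
R7: Y=0.03650+0.000j on G[3,5]
R8: Y=0.2257+0.000j on G[5,4]
R9: Y=0.03509+0.000j on G[6,4]
L2: Y=0.000-0.06905j on G[3,6]
V1: row V1−V6=6.23, i_V1 at 1,6
solve → V1=1.592-1.942j, V2=-4.558-1.909j, V3=-0.6319-0.01973j, V4=-2.744-1.033j, V5=-2.453-0.8933j, V6=-4.638-1.942j
aux → i_V1=-0.2442+0.2264j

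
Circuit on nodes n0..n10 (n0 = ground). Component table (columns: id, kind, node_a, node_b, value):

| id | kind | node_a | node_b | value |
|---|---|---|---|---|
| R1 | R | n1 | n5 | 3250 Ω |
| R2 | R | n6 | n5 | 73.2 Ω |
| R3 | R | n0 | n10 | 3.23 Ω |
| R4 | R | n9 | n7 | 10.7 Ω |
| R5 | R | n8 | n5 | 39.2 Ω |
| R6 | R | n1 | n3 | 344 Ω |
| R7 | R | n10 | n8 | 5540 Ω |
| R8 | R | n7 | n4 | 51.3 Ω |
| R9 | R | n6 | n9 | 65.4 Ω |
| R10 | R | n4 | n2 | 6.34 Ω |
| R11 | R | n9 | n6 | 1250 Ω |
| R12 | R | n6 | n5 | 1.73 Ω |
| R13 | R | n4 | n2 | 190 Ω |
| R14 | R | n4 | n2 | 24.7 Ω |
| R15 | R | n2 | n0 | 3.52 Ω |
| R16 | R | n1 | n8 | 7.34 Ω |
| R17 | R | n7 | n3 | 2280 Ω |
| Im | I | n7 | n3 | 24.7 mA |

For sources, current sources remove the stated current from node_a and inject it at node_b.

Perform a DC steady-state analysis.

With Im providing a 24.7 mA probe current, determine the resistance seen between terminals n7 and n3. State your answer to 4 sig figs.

Apply KCL at each of the 10 non-ground nodes and solve the resulting linear system.
Node n1: branches {R1, R6, R16} → V_1 = 2.403
Node n2: branches {R10, R13, R14, R15} → V_2 = -0.001431
Node n3: branches {R6, R17, Im} → V_3 = 9.467
Node n4: branches {R8, R10, R13, R14} → V_4 = -0.003430
Node n5: branches {R1, R2, R5, R12} → V_5 = 1.476
Node n6: branches {R2, R9, R11, R12} → V_6 = 1.442
Node n7: branches {R4, R8, R17, Im} → V_7 = -0.02429
Node n8: branches {R5, R7, R16} → V_8 = 2.254
Node n9: branches {R4, R9, R11} → V_9 = 0.1911
Node n10: branches {R3, R7} → V_10 = 0.001313

R_eq = 384.3 Ω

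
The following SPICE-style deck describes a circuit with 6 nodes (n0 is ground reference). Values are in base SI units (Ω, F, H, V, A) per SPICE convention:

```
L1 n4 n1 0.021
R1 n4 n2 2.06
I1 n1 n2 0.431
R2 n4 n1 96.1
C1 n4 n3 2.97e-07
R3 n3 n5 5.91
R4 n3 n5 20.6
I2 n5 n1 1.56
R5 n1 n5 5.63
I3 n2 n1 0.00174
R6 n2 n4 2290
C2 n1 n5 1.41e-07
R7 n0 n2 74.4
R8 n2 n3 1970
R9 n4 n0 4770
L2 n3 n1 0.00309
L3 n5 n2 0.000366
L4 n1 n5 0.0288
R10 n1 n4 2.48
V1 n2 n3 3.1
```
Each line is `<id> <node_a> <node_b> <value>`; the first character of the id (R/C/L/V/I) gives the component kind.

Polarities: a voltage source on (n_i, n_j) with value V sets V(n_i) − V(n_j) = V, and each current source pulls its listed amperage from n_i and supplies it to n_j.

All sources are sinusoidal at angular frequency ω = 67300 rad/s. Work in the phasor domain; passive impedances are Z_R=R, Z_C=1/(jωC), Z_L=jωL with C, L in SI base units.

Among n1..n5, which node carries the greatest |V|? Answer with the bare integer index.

5

MNA unknowns: 5 node voltages V₁..V_5 plus 1 source current (V1)
L1: Y=0.000-0.0007076j on G[4,1]
R1: Y=0.4854+0.000j on G[4,2]
I1: z[1]−=0.431, z[2]+=0.431
R2: Y=0.01041+0.000j on G[4,1]
C1: Y=0.000+0.01999j on G[4,3]
R3: Y=0.1692+0.000j on G[3,5]
R4: Y=0.04854+0.000j on G[3,5]
I2: z[5]−=1.56, z[1]+=1.56
R5: Y=0.1776+0.000j on G[1,5]
I3: z[2]−=0.00174, z[1]+=0.00174
R6: Y=0.0004367+0.000j on G[2,4]
C2: Y=0.000+0.009489j on G[1,5]
R7: Y=0.01344+0.000j on G[0,2]
R8: Y=0.0005076+0.000j on G[2,3]
R9: Y=0.0002096+0.000j on G[4,0]
L2: Y=0.000-0.004809j on G[3,1]
L3: Y=0.000-0.04060j on G[5,2]
L4: Y=0.000-0.0005159j on G[1,5]
R10: Y=0.4032+0.000j on G[1,4]
V1: row V2−V3=3.1, i_V1 at 2,3
solve → V1=0.4280-0.4330j, V2=-0.002948+0.004213j, V3=-3.103+0.004213j, V4=0.1890-0.2701j, V5=-5.403-0.6144j
aux → i_V1=0.4959+0.08588j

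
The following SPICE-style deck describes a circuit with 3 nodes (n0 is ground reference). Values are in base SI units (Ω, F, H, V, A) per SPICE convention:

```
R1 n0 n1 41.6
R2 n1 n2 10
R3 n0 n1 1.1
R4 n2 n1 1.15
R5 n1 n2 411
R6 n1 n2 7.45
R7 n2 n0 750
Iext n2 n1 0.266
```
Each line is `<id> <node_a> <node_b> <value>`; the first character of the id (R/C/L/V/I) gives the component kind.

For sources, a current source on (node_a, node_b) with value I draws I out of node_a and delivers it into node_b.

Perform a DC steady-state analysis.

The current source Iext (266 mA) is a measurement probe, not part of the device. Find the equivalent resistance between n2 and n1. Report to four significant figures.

R_eq = 0.9029 Ω

Element admittances at DC:
  Y(R1) = 0.02404 S between n0,n1
  Y(R2) = 0.1000 S between n1,n2
  Y(R3) = 0.9091 S between n0,n1
  Y(R4) = 0.8696 S between n2,n1
  Y(R5) = 0.002433 S between n1,n2
  Y(R6) = 0.1342 S between n1,n2
  Y(R7) = 0.001333 S between n2,n0
  Iext: injects 0.266 A into n1 (from n2)
Assemble and solve the 2×2 MNA system:
  V(n1)=0.0003427  V(n2)=-0.2398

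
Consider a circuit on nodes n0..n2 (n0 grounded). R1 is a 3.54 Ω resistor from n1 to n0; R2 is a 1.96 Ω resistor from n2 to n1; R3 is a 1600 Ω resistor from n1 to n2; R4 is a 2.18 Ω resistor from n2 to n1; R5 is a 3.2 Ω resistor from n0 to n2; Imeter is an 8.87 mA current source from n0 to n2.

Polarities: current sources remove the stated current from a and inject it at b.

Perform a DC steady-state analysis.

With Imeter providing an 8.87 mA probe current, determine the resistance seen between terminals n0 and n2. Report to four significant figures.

Element admittances at DC:
  Y(R1) = 0.2825 S between n1,n0
  Y(R2) = 0.5102 S between n2,n1
  Y(R3) = 0.0006250 S between n1,n2
  Y(R4) = 0.4587 S between n2,n1
  Y(R5) = 0.3125 S between n0,n2
  Imeter: injects 0.00887 A into n2 (from n0)
Assemble and solve the 2×2 MNA system:
  V(n1)=0.01293  V(n2)=0.01670

R_eq = 1.882 Ω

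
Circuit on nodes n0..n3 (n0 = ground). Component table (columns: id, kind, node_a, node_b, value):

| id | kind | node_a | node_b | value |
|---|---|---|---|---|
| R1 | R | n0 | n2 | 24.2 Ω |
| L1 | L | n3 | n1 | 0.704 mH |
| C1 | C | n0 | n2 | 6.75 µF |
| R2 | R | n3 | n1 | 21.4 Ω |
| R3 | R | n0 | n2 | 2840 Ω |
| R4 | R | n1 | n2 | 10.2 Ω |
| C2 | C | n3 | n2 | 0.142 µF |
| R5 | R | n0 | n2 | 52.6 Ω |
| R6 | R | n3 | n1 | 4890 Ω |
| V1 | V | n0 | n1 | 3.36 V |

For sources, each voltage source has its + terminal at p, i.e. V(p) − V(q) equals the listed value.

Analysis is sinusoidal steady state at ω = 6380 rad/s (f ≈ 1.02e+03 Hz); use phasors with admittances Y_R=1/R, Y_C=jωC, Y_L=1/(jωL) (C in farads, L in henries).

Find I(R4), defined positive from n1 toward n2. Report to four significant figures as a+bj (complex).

MNA unknowns: 3 node voltages V₁..V_3 plus 1 source current (V1)
R1: Y=0.04132+0.000j on G[0,2]
L1: Y=0.000-0.2226j on G[3,1]
C1: Y=0.000+0.04306j on G[0,2]
R2: Y=0.04673+0.000j on G[3,1]
R3: Y=0.0003521+0.000j on G[0,2]
R4: Y=0.09804+0.000j on G[1,2]
C2: Y=0.000+0.0009060j on G[3,2]
R5: Y=0.01901+0.000j on G[0,2]
R6: Y=0.0002045+0.000j on G[3,1]
V1: row V0−V1=3.36, i_V1 at 0,1
solve → V1=-3.360+0.000j, V2=-1.932+0.5161j, V3=-3.366-0.0008366j
aux → i_V1=-0.1395-0.05190j

-0.1400-0.05060j A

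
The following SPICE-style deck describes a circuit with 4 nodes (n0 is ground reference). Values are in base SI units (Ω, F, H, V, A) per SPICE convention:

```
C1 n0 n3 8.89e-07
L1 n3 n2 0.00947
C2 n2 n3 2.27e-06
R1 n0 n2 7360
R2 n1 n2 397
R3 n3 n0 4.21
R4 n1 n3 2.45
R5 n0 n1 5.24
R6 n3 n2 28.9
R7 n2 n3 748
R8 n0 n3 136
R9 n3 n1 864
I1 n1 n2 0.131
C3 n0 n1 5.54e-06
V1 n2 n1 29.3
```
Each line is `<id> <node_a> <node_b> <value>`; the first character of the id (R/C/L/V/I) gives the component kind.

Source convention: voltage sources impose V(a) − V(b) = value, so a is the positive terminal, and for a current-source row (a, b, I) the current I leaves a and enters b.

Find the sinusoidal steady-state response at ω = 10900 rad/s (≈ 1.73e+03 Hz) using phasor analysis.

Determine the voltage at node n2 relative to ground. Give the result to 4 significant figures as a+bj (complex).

Apply KCL at each of the 3 non-ground nodes and solve the resulting linear system.
Node n1: branches {R2, R4, R5, R9, I1, C3, V1} → V_1 = -1.126-0.2386j
Node n2: branches {L1, C2, R1, R2, R6, R7, I1, V1} → V_2 = 28.17-0.2386j
Node n3: branches {C1, L1, C2, R3, R4, R6, R7, R8, R9} → V_3 = 0.8200+0.4313j
Source currents: i(V1)=-0.9398-0.3877j

28.17-0.2386j V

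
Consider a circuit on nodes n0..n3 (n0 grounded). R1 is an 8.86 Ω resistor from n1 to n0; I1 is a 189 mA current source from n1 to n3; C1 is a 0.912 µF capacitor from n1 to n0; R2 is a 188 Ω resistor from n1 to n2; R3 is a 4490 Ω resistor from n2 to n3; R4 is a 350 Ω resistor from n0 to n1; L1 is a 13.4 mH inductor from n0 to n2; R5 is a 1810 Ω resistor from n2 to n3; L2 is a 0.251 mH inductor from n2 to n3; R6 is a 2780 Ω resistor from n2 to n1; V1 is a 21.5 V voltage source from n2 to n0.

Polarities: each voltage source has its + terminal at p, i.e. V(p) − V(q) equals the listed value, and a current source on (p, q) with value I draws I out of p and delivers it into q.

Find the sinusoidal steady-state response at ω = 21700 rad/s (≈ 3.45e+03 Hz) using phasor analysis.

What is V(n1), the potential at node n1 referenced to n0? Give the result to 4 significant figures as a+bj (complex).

-0.5368+0.08751j V

Apply KCL at each of the 3 non-ground nodes and solve the resulting linear system.
Node n1: branches {R1, I1, C1, R2, R4, R6} → V_1 = -0.5368+0.08751j
Node n2: branches {R2, R3, L1, R5, L2, R6, V1} → V_2 = 21.50+0.000j
Node n3: branches {I1, R3, R5, L2} → V_3 = 21.50+1.029j
Source currents: i(V1)=0.06386+0.07444j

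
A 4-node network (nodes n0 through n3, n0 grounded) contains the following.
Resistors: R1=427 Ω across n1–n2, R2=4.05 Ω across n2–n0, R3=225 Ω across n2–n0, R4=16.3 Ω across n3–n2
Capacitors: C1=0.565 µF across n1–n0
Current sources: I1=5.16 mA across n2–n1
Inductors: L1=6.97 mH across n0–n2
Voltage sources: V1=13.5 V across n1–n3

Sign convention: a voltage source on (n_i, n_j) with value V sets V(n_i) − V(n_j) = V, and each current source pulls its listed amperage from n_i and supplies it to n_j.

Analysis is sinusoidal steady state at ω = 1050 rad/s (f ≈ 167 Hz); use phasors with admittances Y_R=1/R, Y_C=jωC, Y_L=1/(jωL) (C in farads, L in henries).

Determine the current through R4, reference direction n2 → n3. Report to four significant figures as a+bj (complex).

Element admittances at ω=1050 rad/s:
  Y(R1) = 0.002342+0.000j S between n1,n2
  Y(C1) = 0.000+0.0005933j S between n1,n0
  I1: injects 0.00516 A into n1 (from n2)
  Y(L1) = 0.000-0.1366j S between n0,n2
  Y(R2) = 0.2469+0.000j S between n2,n0
  Y(R3) = 0.004444+0.000j S between n2,n0
  Y(R4) = 0.06135+0.000j S between n3,n2
  V1: constraint V(n1)−V(n3) = 13.5
Assemble and solve the 4×4 MNA system:
  V(n1)=13.10-0.1460j  V(n2)=0.01270-0.02400j  V(n3)=-0.4040-0.1460j
  i(V1)=-0.02557-0.007484j

0.02557+0.007484j A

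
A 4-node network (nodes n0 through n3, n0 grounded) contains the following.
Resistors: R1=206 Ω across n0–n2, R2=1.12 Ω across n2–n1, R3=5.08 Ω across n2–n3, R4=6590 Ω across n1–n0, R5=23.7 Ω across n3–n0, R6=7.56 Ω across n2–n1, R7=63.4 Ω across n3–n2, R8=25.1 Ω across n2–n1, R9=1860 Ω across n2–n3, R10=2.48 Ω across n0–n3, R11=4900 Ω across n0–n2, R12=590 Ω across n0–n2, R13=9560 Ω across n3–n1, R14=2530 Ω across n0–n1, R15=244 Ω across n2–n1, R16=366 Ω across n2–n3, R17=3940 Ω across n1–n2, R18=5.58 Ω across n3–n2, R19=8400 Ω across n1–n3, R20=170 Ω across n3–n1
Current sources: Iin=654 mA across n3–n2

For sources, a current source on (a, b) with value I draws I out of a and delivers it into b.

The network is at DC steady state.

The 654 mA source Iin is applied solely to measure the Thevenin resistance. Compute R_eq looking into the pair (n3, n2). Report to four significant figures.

R_eq = 2.449 Ω

Apply KCL at each of the 3 non-ground nodes and solve the resulting linear system.
Node n1: branches {R2, R4, R6, R8, R13, R14, R15, R17, R19, R20} → V_1 = 1.566
Node n2: branches {R1, R2, R3, R6, R7, R8, R9, R11, R12, R15, R16, R17, R18, Iin} → V_2 = 1.576
Node n3: branches {R3, R5, R7, R9, R10, R13, R16, R18, R19, R20, Iin} → V_3 = -0.02581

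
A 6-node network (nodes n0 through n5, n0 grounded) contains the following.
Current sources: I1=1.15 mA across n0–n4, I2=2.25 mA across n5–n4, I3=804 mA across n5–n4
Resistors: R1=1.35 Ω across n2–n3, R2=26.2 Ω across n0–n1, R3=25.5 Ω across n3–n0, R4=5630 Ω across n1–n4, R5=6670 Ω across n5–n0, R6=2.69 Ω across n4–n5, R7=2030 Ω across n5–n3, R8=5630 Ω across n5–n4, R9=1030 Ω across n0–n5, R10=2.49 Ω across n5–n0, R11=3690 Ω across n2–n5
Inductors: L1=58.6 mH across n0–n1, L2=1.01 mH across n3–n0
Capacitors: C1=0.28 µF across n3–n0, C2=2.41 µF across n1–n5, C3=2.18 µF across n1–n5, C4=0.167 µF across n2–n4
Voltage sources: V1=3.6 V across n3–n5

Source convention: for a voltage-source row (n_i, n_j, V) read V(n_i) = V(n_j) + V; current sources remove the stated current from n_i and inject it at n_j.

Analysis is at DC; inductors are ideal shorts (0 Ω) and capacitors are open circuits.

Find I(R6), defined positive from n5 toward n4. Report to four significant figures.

-0.8073 A

MNA unknowns: 5 node voltages V₁..V_5 plus 3 source currents (L1, L2, V1)
I1: z[0]−=0.00115, z[4]+=0.00115
R1: Y=0.7407 on G[2,3]
R2: Y=0.03817 on G[0,1]
R3: Y=0.03922 on G[3,0]
L1: row V0−V1=0, i_L1 at 0,1
R4: Y=0.0001776 on G[1,4]
C1: Y=0.000 on G[3,0]
R5: Y=0.0001499 on G[5,0]
C2: Y=0.000 on G[1,5]
C3: Y=0.000 on G[1,5]
C4: Y=0.000 on G[2,4]
R6: Y=0.3717 on G[4,5]
R7: Y=0.0004926 on G[5,3]
I2: z[5]−=0.00225, z[4]+=0.00225
R8: Y=0.0001776 on G[5,4]
I3: z[5]−=0.804, z[4]+=0.804
R9: Y=0.0009709 on G[0,5]
R10: Y=0.4016 on G[5,0]
R11: Y=0.0002710 on G[2,5]
L2: row V3−V0=0, i_L2 at 3,0
V1: row V3−V5=3.6, i_V1 at 3,5
solve → V1=0.000, V2=-0.001317, V3=0.000, V4=-1.428, V5=-3.600
aux → i_L1=0.0002537, i_L2=1.451, i_V1=-1.454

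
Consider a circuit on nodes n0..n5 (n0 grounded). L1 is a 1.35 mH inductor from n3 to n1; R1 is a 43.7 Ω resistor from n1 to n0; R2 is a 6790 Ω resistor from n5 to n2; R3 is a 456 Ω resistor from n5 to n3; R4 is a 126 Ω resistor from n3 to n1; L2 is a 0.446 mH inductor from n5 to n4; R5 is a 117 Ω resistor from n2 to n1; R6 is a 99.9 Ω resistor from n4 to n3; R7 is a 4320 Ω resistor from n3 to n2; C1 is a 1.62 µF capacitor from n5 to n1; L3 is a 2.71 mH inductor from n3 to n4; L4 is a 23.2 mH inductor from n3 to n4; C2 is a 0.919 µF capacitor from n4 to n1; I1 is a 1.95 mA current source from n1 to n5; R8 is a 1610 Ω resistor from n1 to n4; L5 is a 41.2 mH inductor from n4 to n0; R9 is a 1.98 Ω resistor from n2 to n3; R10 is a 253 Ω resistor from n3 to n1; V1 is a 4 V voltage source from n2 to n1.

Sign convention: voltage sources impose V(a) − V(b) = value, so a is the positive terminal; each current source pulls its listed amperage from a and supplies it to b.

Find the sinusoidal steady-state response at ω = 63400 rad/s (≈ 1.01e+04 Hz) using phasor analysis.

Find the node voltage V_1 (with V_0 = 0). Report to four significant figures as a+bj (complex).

Element admittances at ω=63400 rad/s:
  Y(L1) = 0.000-0.01168j S between n3,n1
  Y(R1) = 0.02288+0.000j S between n1,n0
  Y(R2) = 0.0001473+0.000j S between n5,n2
  Y(R3) = 0.002193+0.000j S between n5,n3
  Y(R4) = 0.007937+0.000j S between n3,n1
  Y(L2) = 0.000-0.03537j S between n5,n4
  Y(R5) = 0.008547+0.000j S between n2,n1
  Y(R6) = 0.01001+0.000j S between n4,n3
  Y(R7) = 0.0002315+0.000j S between n3,n2
  Y(C1) = 0.000+0.1027j S between n5,n1
  Y(L3) = 0.000-0.005820j S between n3,n4
  Y(L4) = 0.000-0.0006799j S between n3,n4
  Y(C2) = 0.000+0.05826j S between n4,n1
  I1: injects 0.00195 A into n5 (from n1)
  Y(R8) = 0.0006211+0.000j S between n1,n4
  Y(L5) = 0.000-0.0003828j S between n4,n0
  Y(R9) = 0.5051+0.000j S between n2,n3
  Y(R10) = 0.003953+0.000j S between n3,n1
  V1: constraint V(n2)−V(n1) = 4
Assemble and solve the 6×6 MNA system:
  V(n1)=0.02334+0.05513j  V(n2)=4.023+0.05513j  V(n3)=3.876+0.1221j  V(n4)=3.295-1.395j  V(n5)=-1.711+0.5933j
  i(V1)=-0.1095+0.03392j

0.02334+0.05513j V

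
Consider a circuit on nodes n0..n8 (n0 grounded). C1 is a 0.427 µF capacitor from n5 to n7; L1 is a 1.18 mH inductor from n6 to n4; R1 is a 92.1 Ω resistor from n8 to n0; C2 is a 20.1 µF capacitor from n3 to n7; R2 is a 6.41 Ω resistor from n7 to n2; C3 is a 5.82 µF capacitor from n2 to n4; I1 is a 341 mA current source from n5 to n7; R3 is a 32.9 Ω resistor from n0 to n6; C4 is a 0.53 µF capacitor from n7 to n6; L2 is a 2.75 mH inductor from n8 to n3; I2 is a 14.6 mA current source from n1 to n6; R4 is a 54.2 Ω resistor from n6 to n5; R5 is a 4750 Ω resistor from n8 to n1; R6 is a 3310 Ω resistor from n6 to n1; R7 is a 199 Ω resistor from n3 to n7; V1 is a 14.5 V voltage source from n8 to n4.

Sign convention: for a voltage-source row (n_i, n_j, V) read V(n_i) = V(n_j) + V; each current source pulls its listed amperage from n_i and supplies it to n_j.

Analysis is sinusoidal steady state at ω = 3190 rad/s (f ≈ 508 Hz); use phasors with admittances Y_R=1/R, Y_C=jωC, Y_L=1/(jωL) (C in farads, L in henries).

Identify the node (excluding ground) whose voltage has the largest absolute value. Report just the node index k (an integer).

Apply KCL at each of the 8 non-ground nodes and solve the resulting linear system.
Node n1: branches {I2, R5, R6} → V_1 = -26.30+0.1153j
Node n2: branches {R2, C3} → V_2 = 8.787-3.051j
Node n3: branches {C2, L2, R7} → V_3 = 13.47+2.912j
Node n4: branches {L1, C3, V1} → V_4 = -3.619+0.5761j
Node n5: branches {C1, I1, R4} → V_5 = -22.10+2.106j
Node n6: branches {L1, R3, C4, I2, R4, R6} → V_6 = -3.887-0.2058j
Node n7: branches {C1, C2, R2, I1, C4, R7} → V_7 = 9.219-1.574j
Node n8: branches {R1, L2, R5, V1} → V_8 = 10.88+0.5761j
Source currents: i(V1)=0.1404-0.3015j

1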